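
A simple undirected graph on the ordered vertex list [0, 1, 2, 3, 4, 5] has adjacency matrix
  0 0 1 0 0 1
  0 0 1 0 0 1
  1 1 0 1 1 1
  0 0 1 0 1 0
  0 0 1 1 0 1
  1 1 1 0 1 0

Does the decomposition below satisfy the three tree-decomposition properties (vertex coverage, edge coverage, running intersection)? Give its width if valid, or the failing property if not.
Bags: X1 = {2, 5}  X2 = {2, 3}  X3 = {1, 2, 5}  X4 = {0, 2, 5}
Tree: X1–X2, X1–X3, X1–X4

A tree decomposition must satisfy three properties: every vertex lies in some bag; for every edge, both endpoints lie together in some bag; and for every vertex, the bags containing it form a connected subtree. Here vertex 4 appears in no bag, so the decomposition is invalid.

No — vertex 4 appears in no bag.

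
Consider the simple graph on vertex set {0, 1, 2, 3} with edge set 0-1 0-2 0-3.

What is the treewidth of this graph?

A width-1 tree decomposition is:
Bags: B1 = {0, 2}  B2 = {0, 3}  B3 = {0, 1}
Tree: B1–B2, B1–B3
Each bag holds 2 vertices, so the decomposition has width 1, which upper-bounds the treewidth. G has an edge, so its treewidth is at least 1. Therefore the treewidth is 1.

1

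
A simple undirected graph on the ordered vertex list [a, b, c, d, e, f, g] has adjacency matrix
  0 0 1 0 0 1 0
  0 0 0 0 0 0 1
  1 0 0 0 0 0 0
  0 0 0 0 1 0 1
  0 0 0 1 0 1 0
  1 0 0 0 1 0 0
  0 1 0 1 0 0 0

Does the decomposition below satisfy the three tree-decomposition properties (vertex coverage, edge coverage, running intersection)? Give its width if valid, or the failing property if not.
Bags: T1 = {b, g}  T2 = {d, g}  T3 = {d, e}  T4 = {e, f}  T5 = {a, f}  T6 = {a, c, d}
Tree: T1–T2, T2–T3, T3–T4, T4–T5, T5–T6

No — bags containing vertex d are not connected in the tree.

A tree decomposition must satisfy three properties: every vertex lies in some bag; for every edge, both endpoints lie together in some bag; and for every vertex, the bags containing it form a connected subtree. Here bags containing vertex d are not connected in the tree, so the decomposition is invalid.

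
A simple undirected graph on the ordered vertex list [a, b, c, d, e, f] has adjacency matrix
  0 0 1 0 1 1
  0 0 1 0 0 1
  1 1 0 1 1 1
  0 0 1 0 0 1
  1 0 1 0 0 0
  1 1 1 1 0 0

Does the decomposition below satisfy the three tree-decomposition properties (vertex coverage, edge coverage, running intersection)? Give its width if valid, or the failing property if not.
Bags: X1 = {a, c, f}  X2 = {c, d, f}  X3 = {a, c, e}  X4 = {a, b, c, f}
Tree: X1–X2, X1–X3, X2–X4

A tree decomposition must satisfy three properties: every vertex lies in some bag; for every edge, both endpoints lie together in some bag; and for every vertex, the bags containing it form a connected subtree. Here bags containing vertex a are not connected in the tree, so the decomposition is invalid.

No — bags containing vertex a are not connected in the tree.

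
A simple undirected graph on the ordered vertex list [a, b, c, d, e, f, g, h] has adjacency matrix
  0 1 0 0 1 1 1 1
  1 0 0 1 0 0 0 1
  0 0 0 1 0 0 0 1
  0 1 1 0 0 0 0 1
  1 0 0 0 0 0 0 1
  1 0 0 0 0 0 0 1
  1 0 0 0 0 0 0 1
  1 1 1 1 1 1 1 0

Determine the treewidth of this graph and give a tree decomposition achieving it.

The largest bag has 3 vertices, giving width 2; this decomposition certifies tw(G) ≤ 2. On the other hand G contains the 3-clique {c, d, h}. A clique must lie in a single bag of any decomposition, so no decomposition can have width below 2. Therefore the treewidth is 2.

Treewidth 2.
Bags: B1 = {b, d, h}  B2 = {a, b, h}  B3 = {c, d, h}  B4 = {a, g, h}  B5 = {a, e, h}  B6 = {a, f, h}
Tree: B1–B2, B1–B3, B2–B4, B2–B5, B5–B6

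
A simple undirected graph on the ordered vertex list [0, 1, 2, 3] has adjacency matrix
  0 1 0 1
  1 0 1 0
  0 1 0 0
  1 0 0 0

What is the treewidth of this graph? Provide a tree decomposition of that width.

Every bag has size at most 2, so the width is 2 − 1 = 1 and tw(G) ≤ 1. G has an edge, so its treewidth is at least 1. Therefore the treewidth is 1.

Treewidth 1.
One such decomposition:
Bags: B1 = {1, 2}  B2 = {0, 1}  B3 = {0, 3}
Tree: B1–B2, B2–B3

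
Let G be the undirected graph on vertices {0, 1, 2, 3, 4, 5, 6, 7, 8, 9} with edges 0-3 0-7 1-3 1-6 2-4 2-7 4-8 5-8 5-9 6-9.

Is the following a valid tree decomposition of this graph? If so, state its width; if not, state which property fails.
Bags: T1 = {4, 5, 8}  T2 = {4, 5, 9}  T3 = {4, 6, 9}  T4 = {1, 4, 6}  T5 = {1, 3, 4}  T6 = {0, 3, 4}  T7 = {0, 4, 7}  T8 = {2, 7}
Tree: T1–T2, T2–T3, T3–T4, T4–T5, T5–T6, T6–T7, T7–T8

A tree decomposition must satisfy three properties: every vertex lies in some bag; for every edge, both endpoints lie together in some bag; and for every vertex, the bags containing it form a connected subtree. Here edge (4,2) lies in no bag, so the decomposition is invalid.

No — edge (4,2) lies in no bag.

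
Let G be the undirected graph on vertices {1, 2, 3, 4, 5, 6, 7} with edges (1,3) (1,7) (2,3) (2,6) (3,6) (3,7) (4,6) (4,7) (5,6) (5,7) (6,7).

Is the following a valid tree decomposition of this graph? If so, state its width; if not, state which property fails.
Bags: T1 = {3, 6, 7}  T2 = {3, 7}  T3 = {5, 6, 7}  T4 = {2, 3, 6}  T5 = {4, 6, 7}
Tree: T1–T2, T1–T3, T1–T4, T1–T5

No — vertex 1 appears in no bag.

A tree decomposition must satisfy three properties: every vertex lies in some bag; for every edge, both endpoints lie together in some bag; and for every vertex, the bags containing it form a connected subtree. Here vertex 1 appears in no bag, so the decomposition is invalid.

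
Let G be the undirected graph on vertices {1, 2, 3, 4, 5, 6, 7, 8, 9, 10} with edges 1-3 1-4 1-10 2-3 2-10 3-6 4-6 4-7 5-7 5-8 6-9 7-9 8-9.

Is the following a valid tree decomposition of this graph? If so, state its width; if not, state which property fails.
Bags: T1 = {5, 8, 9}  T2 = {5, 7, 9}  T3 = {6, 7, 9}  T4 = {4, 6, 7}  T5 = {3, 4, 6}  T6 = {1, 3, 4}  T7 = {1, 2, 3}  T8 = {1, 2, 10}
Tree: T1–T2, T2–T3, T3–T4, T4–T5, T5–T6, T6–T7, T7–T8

Yes; width 2.

Vertex coverage: the bags together contain {1, 2, 3, 4, 5, 6, 7, 8, 9, 10}, the full vertex set. Edge coverage: each edge of G has both endpoints in at least one bag. Running intersection: for every vertex, the bags containing it form a connected subtree. All three properties hold, so this is a valid tree decomposition of width max|bag| − 1 = 2, and hence tw(G) ≤ 2.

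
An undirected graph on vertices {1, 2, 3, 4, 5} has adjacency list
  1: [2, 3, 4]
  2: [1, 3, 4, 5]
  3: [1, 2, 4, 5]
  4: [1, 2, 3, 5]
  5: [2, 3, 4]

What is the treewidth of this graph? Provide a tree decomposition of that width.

Treewidth 3.
One optimal decomposition is:
Bags: B1 = {1, 2, 3, 4}  B2 = {2, 3, 4, 5}
Tree: B1–B2

The largest bag has 4 vertices, giving width 3; this decomposition certifies tw(G) ≤ 3. For the lower bound, the 4 vertices {1, 2, 3, 4} are pairwise adjacent, and any tree decomposition puts a clique entirely inside one bag — forcing width ≥ 3. Hence tw(G) = 3 exactly.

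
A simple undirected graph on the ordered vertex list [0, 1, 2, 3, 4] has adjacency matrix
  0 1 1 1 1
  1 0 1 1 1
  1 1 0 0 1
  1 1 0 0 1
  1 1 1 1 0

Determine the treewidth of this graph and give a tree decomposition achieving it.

Each bag holds 4 vertices, so the decomposition has width 3, which upper-bounds the treewidth. For the lower bound, the 4 vertices {0, 1, 2, 4} are pairwise adjacent, and any tree decomposition puts a clique entirely inside one bag — forcing width ≥ 3. Combining the bounds, tw(G) = 3.

Treewidth 3.
One optimal decomposition is:
Bags: B1 = {0, 1, 2, 4}  B2 = {0, 1, 3, 4}
Tree: B1–B2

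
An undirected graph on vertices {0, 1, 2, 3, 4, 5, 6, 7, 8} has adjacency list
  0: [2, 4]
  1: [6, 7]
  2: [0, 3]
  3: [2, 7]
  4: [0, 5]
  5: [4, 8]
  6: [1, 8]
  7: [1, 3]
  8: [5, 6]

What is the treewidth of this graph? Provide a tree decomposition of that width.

Treewidth 2.
Bags: B1 = {1, 6, 7}  B2 = {6, 7, 8}  B3 = {5, 7, 8}  B4 = {4, 5, 7}  B5 = {0, 4, 7}  B6 = {0, 2, 7}  B7 = {2, 3, 7}
Tree: B1–B2, B2–B3, B3–B4, B4–B5, B5–B6, B6–B7

Every bag has size at most 3, so the width is 3 − 1 = 2 and tw(G) ≤ 2. For the lower bound, G contains the cycle 7–1–6–8–5–4–0–2–3–7, so G is not a forest; only forests have treewidth ≤ 1, hence tw(G) ≥ 2. Combining the bounds, tw(G) = 2.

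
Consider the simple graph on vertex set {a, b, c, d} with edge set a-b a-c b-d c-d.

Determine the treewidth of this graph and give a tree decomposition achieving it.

Treewidth 2.
Bags: B1 = {a, b, d}  B2 = {a, c, d}
Tree: B1–B2

Every bag has size at most 3, so the width is 3 − 1 = 2 and tw(G) ≤ 2. The edges d–b–a–c–d form a cycle, so G is not a tree and its treewidth is at least 2. Hence tw(G) = 2 exactly.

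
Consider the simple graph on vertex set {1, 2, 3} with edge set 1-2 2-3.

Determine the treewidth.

1

A width-1 tree decomposition is:
Bags: B1 = {2, 3}  B2 = {1, 2}
Tree: B1–B2
Each bag holds 2 vertices, so the decomposition has width 1, which upper-bounds the treewidth. G has an edge, so its treewidth is at least 1. Therefore the treewidth is 1.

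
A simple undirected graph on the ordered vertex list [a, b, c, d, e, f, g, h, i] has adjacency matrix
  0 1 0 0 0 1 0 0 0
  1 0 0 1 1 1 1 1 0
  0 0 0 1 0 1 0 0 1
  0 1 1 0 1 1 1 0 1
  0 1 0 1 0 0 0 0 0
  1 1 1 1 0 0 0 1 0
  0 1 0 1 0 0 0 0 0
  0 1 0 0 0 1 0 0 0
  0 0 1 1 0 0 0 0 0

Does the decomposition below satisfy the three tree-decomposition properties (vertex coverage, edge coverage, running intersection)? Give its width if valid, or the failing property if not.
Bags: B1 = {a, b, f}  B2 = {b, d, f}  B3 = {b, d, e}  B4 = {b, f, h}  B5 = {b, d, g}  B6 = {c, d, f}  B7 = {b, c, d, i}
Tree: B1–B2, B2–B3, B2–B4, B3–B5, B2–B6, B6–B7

No — bags containing vertex b are not connected in the tree.

A tree decomposition must satisfy three properties: every vertex lies in some bag; for every edge, both endpoints lie together in some bag; and for every vertex, the bags containing it form a connected subtree. Here bags containing vertex b are not connected in the tree, so the decomposition is invalid.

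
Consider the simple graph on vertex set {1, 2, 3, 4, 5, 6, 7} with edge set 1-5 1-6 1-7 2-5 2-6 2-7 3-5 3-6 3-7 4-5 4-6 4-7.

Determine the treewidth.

3

A width-3 tree decomposition is:
Bags: B1 = {2, 5, 6, 7}  B2 = {4, 5, 6, 7}  B3 = {1, 5, 6, 7}  B4 = {3, 5, 6, 7}
Tree: B1–B2, B2–B3, B3–B4
Every bag has size at most 4, so the width is 4 − 1 = 3 and tw(G) ≤ 3. For the lower bound: the 4 vertex sets {2,6}, {4,5}, {7}, {1} are disjoint, each induces a connected subgraph, and every pair is joined by at least one edge of G. Contracting each set to a single vertex therefore yields K_{4} as a minor, and since treewidth is minor-monotone, tw(G) ≥ tw(K_{4}) = 3. The upper and lower bounds meet at 3, so that is the treewidth.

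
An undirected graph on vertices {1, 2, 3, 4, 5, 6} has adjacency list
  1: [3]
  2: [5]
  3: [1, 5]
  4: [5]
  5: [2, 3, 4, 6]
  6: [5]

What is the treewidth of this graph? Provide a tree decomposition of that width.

Every bag has size at most 2, so the width is 2 − 1 = 1 and tw(G) ≤ 1. Any graph with an edge has treewidth ≥ 1, and G has the edge 3–1. The upper and lower bounds meet at 1, so that is the treewidth.

Treewidth 1.
Bags: B1 = {1, 3}  B2 = {3, 5}  B3 = {2, 5}  B4 = {4, 5}  B5 = {5, 6}
Tree: B1–B2, B2–B3, B2–B4, B3–B5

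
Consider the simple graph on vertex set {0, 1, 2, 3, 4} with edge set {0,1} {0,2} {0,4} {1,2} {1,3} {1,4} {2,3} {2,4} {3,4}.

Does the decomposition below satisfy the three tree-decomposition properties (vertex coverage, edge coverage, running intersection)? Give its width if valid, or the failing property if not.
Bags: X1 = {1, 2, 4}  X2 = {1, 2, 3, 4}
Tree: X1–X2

A tree decomposition must satisfy three properties: every vertex lies in some bag; for every edge, both endpoints lie together in some bag; and for every vertex, the bags containing it form a connected subtree. Here vertex 0 appears in no bag, so the decomposition is invalid.

No — vertex 0 appears in no bag.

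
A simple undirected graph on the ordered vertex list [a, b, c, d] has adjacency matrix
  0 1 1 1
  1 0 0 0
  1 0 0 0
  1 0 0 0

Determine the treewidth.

A width-1 tree decomposition is:
Bags: B1 = {a, d}  B2 = {a, c}  B3 = {a, b}
Tree: B1–B2, B1–B3
Each bag holds 2 vertices, so the decomposition has width 1, which upper-bounds the treewidth. Since G has at least one edge (e.g. d–a), it is not an edgeless graph, so tw(G) ≥ 1. The upper and lower bounds meet at 1, so that is the treewidth.

1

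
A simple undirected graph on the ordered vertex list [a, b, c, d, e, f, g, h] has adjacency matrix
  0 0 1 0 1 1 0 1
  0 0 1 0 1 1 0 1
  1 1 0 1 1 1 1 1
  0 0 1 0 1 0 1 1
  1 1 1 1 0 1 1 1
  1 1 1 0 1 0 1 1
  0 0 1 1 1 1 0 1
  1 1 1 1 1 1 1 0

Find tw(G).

A width-4 tree decomposition is:
Bags: B1 = {b, c, e, f, h}  B2 = {c, e, f, g, h}  B3 = {c, d, e, g, h}  B4 = {a, c, e, f, h}
Tree: B1–B2, B2–B3, B1–B4
Each bag holds 5 vertices, so the decomposition has width 4, which upper-bounds the treewidth. On the other hand G contains the 5-clique {c, d, e, g, h}. A clique must lie in a single bag of any decomposition, so no decomposition can have width below 4. Hence tw(G) = 4 exactly.

4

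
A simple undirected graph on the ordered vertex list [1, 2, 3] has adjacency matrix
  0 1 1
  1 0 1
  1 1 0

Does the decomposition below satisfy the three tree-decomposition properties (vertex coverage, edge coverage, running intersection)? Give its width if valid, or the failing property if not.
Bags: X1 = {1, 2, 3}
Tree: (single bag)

Every vertex of G appears in some bag (union = {1, 2, 3}); every edge is covered by a bag; and for each vertex v the set of bags containing v is connected in the bag tree. The decomposition is therefore valid. The largest bag has 3 vertices, so the width is 2.

Yes; width 2.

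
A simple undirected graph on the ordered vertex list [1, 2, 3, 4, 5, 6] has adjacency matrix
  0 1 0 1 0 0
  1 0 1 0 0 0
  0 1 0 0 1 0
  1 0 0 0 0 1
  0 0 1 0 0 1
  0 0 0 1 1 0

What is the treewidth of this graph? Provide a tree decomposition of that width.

The largest bag has 3 vertices, giving width 2; this decomposition certifies tw(G) ≤ 2. Since 5–6–4–1–2–3–5 is a cycle in G, G is not acyclic. Forests are exactly the graphs of treewidth ≤ 1, so tw(G) ≥ 2. Hence tw(G) = 2 exactly.

Treewidth 2.
One optimal decomposition is:
Bags: B1 = {4, 5, 6}  B2 = {1, 4, 5}  B3 = {1, 2, 5}  B4 = {2, 3, 5}
Tree: B1–B2, B2–B3, B3–B4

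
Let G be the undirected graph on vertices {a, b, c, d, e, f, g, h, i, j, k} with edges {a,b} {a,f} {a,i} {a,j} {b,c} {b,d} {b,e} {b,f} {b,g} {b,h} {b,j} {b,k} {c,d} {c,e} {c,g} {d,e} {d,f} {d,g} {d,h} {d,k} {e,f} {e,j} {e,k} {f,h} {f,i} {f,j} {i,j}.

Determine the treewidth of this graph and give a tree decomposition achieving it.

Treewidth 3.
One such decomposition:
Bags: B1 = {b, d, e, f}  B2 = {b, e, f, j}  B3 = {a, b, f, j}  B4 = {b, c, d, e}  B5 = {a, f, i, j}  B6 = {b, d, e, k}  B7 = {b, d, f, h}  B8 = {b, c, d, g}
Tree: B1–B2, B2–B3, B1–B4, B3–B5, B4–B6, B1–B7, B4–B8

The largest bag has 4 vertices, giving width 3; this decomposition certifies tw(G) ≤ 3. Conversely, {b, c, d, g} is a clique of size 4, and the vertices of any clique must share a bag in every tree decomposition; so some bag has ≥ 4 vertices and tw(G) ≥ 3. Combining the bounds, tw(G) = 3.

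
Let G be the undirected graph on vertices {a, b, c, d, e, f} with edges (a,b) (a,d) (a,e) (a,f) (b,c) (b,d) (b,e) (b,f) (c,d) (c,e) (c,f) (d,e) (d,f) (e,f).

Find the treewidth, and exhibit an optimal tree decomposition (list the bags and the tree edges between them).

Each bag holds 5 vertices, so the decomposition has width 4, which upper-bounds the treewidth. For the lower bound, the 5 vertices {b, c, d, e, f} are pairwise adjacent, and any tree decomposition puts a clique entirely inside one bag — forcing width ≥ 4. Hence tw(G) = 4 exactly.

Treewidth 4.
One such decomposition:
Bags: B1 = {b, c, d, e, f}  B2 = {a, b, d, e, f}
Tree: B1–B2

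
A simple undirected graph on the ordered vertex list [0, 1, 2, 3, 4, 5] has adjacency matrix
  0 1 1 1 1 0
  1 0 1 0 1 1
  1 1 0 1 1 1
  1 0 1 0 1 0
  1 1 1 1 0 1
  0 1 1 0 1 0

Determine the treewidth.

A width-3 tree decomposition is:
Bags: B1 = {0, 1, 2, 4}  B2 = {0, 2, 3, 4}  B3 = {1, 2, 4, 5}
Tree: B1–B2, B1–B3
The largest bag has 4 vertices, giving width 3; this decomposition certifies tw(G) ≤ 3. For the lower bound, the 4 vertices {0, 1, 2, 4} are pairwise adjacent, and any tree decomposition puts a clique entirely inside one bag — forcing width ≥ 3. The upper and lower bounds meet at 3, so that is the treewidth.

3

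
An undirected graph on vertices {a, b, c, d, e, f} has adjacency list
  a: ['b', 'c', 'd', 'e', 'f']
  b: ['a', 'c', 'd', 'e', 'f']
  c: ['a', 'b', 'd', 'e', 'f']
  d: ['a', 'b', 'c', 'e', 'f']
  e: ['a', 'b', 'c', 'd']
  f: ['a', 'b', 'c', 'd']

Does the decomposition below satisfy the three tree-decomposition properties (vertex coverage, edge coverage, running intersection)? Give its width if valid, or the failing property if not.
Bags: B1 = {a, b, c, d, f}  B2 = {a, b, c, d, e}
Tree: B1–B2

Yes; width 4.

Every vertex of G appears in some bag (union = {a, b, c, d, e, f}); every edge is covered by a bag; and for each vertex v the set of bags containing v is connected in the bag tree. The decomposition is therefore valid. The largest bag has 5 vertices, so the width is 4.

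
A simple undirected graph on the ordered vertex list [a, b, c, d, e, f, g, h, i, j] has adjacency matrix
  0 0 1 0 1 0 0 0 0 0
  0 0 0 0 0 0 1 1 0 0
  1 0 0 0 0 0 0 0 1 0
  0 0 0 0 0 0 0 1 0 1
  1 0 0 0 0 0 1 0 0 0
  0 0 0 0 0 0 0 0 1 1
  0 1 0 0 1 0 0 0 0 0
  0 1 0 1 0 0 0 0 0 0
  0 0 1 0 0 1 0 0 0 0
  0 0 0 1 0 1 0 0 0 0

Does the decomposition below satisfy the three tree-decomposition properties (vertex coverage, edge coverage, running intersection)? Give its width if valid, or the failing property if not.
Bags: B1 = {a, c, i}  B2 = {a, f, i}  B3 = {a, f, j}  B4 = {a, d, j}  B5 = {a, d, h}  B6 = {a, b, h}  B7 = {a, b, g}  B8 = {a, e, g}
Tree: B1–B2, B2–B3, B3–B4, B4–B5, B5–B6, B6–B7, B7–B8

Yes; width 2.

Vertex coverage: the bags together contain {a, b, c, d, e, f, g, h, i, j}, the full vertex set. Edge coverage: each edge of G has both endpoints in at least one bag. Running intersection: for every vertex, the bags containing it form a connected subtree. All three properties hold, so this is a valid tree decomposition of width max|bag| − 1 = 2, and hence tw(G) ≤ 2.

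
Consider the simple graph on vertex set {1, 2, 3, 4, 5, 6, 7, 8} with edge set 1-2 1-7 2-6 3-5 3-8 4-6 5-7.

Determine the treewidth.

1

A width-1 tree decomposition is:
Bags: B1 = {4, 6}  B2 = {2, 6}  B3 = {1, 2}  B4 = {1, 7}  B5 = {5, 7}  B6 = {3, 5}  B7 = {3, 8}
Tree: B1–B2, B2–B3, B3–B4, B4–B5, B5–B6, B6–B7
Each bag holds 2 vertices, so the decomposition has width 1, which upper-bounds the treewidth. Since G has at least one edge (e.g. 4–6), it is not an edgeless graph, so tw(G) ≥ 1. The upper and lower bounds meet at 1, so that is the treewidth.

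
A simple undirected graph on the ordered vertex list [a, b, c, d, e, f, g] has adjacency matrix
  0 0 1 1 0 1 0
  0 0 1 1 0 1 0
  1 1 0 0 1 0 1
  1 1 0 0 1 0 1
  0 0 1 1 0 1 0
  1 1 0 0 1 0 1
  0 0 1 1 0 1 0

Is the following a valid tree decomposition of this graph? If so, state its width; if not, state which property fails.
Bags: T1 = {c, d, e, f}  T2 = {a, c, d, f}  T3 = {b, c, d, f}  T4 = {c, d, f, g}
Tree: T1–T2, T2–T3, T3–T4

Vertex coverage: the bags together contain {a, b, c, d, e, f, g}, the full vertex set. Edge coverage: each edge of G has both endpoints in at least one bag. Running intersection: for every vertex, the bags containing it form a connected subtree. All three properties hold, so this is a valid tree decomposition of width max|bag| − 1 = 3, and hence tw(G) ≤ 3.

Yes; width 3.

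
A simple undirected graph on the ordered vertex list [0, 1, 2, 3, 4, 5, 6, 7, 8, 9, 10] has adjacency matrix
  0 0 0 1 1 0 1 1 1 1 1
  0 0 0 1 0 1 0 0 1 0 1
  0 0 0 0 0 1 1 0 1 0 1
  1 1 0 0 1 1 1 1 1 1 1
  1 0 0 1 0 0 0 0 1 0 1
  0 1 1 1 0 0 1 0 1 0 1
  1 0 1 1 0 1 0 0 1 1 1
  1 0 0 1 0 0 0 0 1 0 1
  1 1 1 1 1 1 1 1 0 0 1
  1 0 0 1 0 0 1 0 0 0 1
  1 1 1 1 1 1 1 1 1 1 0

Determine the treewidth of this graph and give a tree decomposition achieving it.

The largest bag has 5 vertices, giving width 4; this decomposition certifies tw(G) ≤ 4. For the lower bound, the 5 vertices {2, 5, 6, 8, 10} are pairwise adjacent, and any tree decomposition puts a clique entirely inside one bag — forcing width ≥ 4. Therefore the treewidth is 4.

Treewidth 4.
One such decomposition:
Bags: B1 = {0, 3, 6, 8, 10}  B2 = {0, 3, 4, 8, 10}  B3 = {0, 3, 7, 8, 10}  B4 = {3, 5, 6, 8, 10}  B5 = {2, 5, 6, 8, 10}  B6 = {1, 3, 5, 8, 10}  B7 = {0, 3, 6, 9, 10}
Tree: B1–B2, B1–B3, B1–B4, B4–B5, B4–B6, B1–B7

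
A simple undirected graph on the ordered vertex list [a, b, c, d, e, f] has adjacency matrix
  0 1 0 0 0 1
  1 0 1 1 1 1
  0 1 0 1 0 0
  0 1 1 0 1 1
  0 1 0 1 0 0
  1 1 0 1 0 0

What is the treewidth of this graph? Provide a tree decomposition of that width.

Treewidth 2.
One optimal decomposition is:
Bags: B1 = {b, d, e}  B2 = {b, d, f}  B3 = {a, b, f}  B4 = {b, c, d}
Tree: B1–B2, B2–B3, B1–B4

Each bag holds 3 vertices, so the decomposition has width 2, which upper-bounds the treewidth. For the lower bound, the 3 vertices {b, d, e} are pairwise adjacent, and any tree decomposition puts a clique entirely inside one bag — forcing width ≥ 2. The upper and lower bounds meet at 2, so that is the treewidth.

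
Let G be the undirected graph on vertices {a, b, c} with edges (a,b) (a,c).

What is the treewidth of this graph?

A width-1 tree decomposition is:
Bags: B1 = {a, c}  B2 = {a, b}
Tree: B1–B2
Every bag has size at most 2, so the width is 2 − 1 = 1 and tw(G) ≤ 1. G has an edge, so its treewidth is at least 1. The upper and lower bounds meet at 1, so that is the treewidth.

1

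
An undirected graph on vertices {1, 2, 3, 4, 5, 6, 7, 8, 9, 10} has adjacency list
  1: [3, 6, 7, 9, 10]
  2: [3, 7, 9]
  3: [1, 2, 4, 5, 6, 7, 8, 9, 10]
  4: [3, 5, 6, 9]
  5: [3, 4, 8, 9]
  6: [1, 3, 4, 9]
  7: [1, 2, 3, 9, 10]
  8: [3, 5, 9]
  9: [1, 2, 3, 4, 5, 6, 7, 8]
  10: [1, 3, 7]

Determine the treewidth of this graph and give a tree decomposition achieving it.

Treewidth 3.
Bags: B1 = {1, 3, 6, 9}  B2 = {1, 3, 7, 9}  B3 = {3, 4, 6, 9}  B4 = {3, 4, 5, 9}  B5 = {2, 3, 7, 9}  B6 = {3, 5, 8, 9}  B7 = {1, 3, 7, 10}
Tree: B1–B2, B1–B3, B3–B4, B2–B5, B4–B6, B2–B7

The largest bag has 4 vertices, giving width 3; this decomposition certifies tw(G) ≤ 3. For the lower bound, the 4 vertices {1, 3, 6, 9} are pairwise adjacent, and any tree decomposition puts a clique entirely inside one bag — forcing width ≥ 3. Combining the bounds, tw(G) = 3.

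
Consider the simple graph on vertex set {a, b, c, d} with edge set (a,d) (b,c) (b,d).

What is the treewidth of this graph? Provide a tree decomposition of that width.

Each bag holds 2 vertices, so the decomposition has width 1, which upper-bounds the treewidth. Since G has at least one edge (e.g. a–d), it is not an edgeless graph, so tw(G) ≥ 1. Combining the bounds, tw(G) = 1.

Treewidth 1.
One optimal decomposition is:
Bags: B1 = {a, d}  B2 = {b, d}  B3 = {b, c}
Tree: B1–B2, B2–B3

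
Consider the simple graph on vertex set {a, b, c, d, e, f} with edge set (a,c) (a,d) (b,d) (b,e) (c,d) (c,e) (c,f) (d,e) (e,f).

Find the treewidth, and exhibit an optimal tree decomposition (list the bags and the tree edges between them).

Every bag has size at most 3, so the width is 3 − 1 = 2 and tw(G) ≤ 2. On the other hand G contains the 3-clique {c, d, e}. A clique must lie in a single bag of any decomposition, so no decomposition can have width below 2. The upper and lower bounds meet at 2, so that is the treewidth.

Treewidth 2.
One optimal decomposition is:
Bags: B1 = {c, d, e}  B2 = {c, e, f}  B3 = {a, c, d}  B4 = {b, d, e}
Tree: B1–B2, B1–B3, B1–B4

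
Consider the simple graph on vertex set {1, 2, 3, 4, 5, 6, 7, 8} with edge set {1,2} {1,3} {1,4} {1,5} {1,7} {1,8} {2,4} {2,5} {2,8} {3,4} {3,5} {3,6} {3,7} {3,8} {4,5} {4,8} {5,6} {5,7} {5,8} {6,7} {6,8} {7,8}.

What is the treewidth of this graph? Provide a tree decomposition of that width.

Treewidth 4.
One optimal decomposition is:
Bags: B1 = {1, 3, 4, 5, 8}  B2 = {1, 3, 5, 7, 8}  B3 = {3, 5, 6, 7, 8}  B4 = {1, 2, 4, 5, 8}
Tree: B1–B2, B2–B3, B1–B4

Every bag has size at most 5, so the width is 5 − 1 = 4 and tw(G) ≤ 4. Conversely, {1, 2, 4, 5, 8} is a clique of size 5, and the vertices of any clique must share a bag in every tree decomposition; so some bag has ≥ 5 vertices and tw(G) ≥ 4. Therefore the treewidth is 4.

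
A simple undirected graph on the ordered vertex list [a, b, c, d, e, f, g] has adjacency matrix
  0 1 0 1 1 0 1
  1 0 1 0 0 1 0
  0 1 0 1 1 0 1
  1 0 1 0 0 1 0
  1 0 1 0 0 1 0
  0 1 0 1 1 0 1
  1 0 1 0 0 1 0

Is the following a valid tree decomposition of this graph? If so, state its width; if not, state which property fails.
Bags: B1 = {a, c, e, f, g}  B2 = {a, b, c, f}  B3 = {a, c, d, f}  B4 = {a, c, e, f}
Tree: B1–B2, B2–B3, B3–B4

A tree decomposition must satisfy three properties: every vertex lies in some bag; for every edge, both endpoints lie together in some bag; and for every vertex, the bags containing it form a connected subtree. Here bags containing vertex e are not connected in the tree, so the decomposition is invalid.

No — bags containing vertex e are not connected in the tree.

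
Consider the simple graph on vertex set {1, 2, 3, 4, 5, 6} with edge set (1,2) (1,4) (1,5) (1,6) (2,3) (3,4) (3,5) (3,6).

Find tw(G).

2

A width-2 tree decomposition is:
Bags: B1 = {1, 2, 3}  B2 = {1, 3, 5}  B3 = {1, 3, 6}  B4 = {1, 3, 4}
Tree: B1–B2, B2–B3, B3–B4
Each bag holds 3 vertices, so the decomposition has width 2, which upper-bounds the treewidth. Since 2–3–5–1–2 is a cycle in G, G is not acyclic. Forests are exactly the graphs of treewidth ≤ 1, so tw(G) ≥ 2. Therefore the treewidth is 2.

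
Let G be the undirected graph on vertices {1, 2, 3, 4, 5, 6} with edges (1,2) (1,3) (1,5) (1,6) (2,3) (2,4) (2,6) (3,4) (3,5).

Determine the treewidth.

2

A width-2 tree decomposition is:
Bags: B1 = {1, 2, 3}  B2 = {1, 2, 6}  B3 = {2, 3, 4}  B4 = {1, 3, 5}
Tree: B1–B2, B1–B3, B1–B4
Each bag holds 3 vertices, so the decomposition has width 2, which upper-bounds the treewidth. For the lower bound, the 3 vertices {1, 2, 3} are pairwise adjacent, and any tree decomposition puts a clique entirely inside one bag — forcing width ≥ 2. Combining the bounds, tw(G) = 2.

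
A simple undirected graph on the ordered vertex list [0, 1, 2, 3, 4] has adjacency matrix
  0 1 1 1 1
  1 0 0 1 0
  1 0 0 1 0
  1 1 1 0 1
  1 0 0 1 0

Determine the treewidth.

A width-2 tree decomposition is:
Bags: B1 = {0, 1, 3}  B2 = {0, 2, 3}  B3 = {0, 3, 4}
Tree: B1–B2, B1–B3
The largest bag has 3 vertices, giving width 2; this decomposition certifies tw(G) ≤ 2. On the other hand G contains the 3-clique {0, 1, 3}. A clique must lie in a single bag of any decomposition, so no decomposition can have width below 2. Therefore the treewidth is 2.

2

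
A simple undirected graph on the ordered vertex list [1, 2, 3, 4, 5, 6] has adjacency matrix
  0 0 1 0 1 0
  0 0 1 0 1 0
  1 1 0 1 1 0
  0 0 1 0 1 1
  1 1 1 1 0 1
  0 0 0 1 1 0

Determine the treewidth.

A width-2 tree decomposition is:
Bags: B1 = {3, 4, 5}  B2 = {4, 5, 6}  B3 = {1, 3, 5}  B4 = {2, 3, 5}
Tree: B1–B2, B1–B3, B3–B4
The largest bag has 3 vertices, giving width 2; this decomposition certifies tw(G) ≤ 2. Conversely, {1, 3, 5} is a clique of size 3, and the vertices of any clique must share a bag in every tree decomposition; so some bag has ≥ 3 vertices and tw(G) ≥ 2. Therefore the treewidth is 2.

2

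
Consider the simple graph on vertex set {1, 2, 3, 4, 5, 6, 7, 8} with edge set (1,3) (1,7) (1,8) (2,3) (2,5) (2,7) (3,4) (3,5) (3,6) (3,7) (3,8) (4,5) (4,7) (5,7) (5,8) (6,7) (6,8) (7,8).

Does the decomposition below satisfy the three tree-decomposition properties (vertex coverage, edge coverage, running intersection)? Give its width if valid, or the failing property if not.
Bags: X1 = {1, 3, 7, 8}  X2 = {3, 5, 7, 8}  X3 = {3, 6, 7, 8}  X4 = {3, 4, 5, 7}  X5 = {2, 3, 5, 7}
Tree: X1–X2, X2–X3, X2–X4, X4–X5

Every vertex of G appears in some bag (union = {1, 2, 3, 4, 5, 6, 7, 8}); every edge is covered by a bag; and for each vertex v the set of bags containing v is connected in the bag tree. The decomposition is therefore valid. The largest bag has 4 vertices, so the width is 3.

Yes; width 3.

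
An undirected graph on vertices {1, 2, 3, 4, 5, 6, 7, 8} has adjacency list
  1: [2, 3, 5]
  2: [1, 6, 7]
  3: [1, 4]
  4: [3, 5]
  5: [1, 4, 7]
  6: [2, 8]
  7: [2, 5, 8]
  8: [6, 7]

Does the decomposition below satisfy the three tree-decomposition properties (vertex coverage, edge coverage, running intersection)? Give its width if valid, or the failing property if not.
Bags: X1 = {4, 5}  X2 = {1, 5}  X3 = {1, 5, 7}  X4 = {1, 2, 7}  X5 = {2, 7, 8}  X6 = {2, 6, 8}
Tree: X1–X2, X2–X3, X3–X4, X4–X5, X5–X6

A tree decomposition must satisfy three properties: every vertex lies in some bag; for every edge, both endpoints lie together in some bag; and for every vertex, the bags containing it form a connected subtree. Here vertex 3 appears in no bag, so the decomposition is invalid.

No — vertex 3 appears in no bag.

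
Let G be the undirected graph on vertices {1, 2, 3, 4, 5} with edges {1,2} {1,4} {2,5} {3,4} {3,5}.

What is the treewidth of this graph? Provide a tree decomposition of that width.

Every bag has size at most 3, so the width is 3 − 1 = 2 and tw(G) ≤ 2. Since 4–1–2–5–3–4 is a cycle in G, G is not acyclic. Forests are exactly the graphs of treewidth ≤ 1, so tw(G) ≥ 2. The upper and lower bounds meet at 2, so that is the treewidth.

Treewidth 2.
Bags: B1 = {1, 2, 4}  B2 = {2, 4, 5}  B3 = {3, 4, 5}
Tree: B1–B2, B2–B3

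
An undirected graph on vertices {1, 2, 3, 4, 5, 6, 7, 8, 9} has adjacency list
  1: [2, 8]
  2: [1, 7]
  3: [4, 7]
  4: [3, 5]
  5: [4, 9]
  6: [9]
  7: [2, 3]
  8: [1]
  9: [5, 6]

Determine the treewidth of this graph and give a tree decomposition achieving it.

Treewidth 1.
One optimal decomposition is:
Bags: B1 = {1, 8}  B2 = {1, 2}  B3 = {2, 7}  B4 = {3, 7}  B5 = {3, 4}  B6 = {4, 5}  B7 = {5, 9}  B8 = {6, 9}
Tree: B1–B2, B2–B3, B3–B4, B4–B5, B5–B6, B6–B7, B7–B8

The largest bag has 2 vertices, giving width 1; this decomposition certifies tw(G) ≤ 1. Since G has at least one edge (e.g. 8–1), it is not an edgeless graph, so tw(G) ≥ 1. Therefore the treewidth is 1.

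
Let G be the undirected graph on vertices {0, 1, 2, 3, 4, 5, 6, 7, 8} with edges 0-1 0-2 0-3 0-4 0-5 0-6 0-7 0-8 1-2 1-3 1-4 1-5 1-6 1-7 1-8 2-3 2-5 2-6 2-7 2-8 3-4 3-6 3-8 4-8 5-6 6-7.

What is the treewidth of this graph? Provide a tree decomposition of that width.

Treewidth 4.
One optimal decomposition is:
Bags: B1 = {0, 1, 3, 4, 8}  B2 = {0, 1, 2, 3, 8}  B3 = {0, 1, 2, 3, 6}  B4 = {0, 1, 2, 5, 6}  B5 = {0, 1, 2, 6, 7}
Tree: B1–B2, B2–B3, B3–B4, B3–B5

Each bag holds 5 vertices, so the decomposition has width 4, which upper-bounds the treewidth. Conversely, {0, 1, 2, 3, 8} is a clique of size 5, and the vertices of any clique must share a bag in every tree decomposition; so some bag has ≥ 5 vertices and tw(G) ≥ 4. The upper and lower bounds meet at 4, so that is the treewidth.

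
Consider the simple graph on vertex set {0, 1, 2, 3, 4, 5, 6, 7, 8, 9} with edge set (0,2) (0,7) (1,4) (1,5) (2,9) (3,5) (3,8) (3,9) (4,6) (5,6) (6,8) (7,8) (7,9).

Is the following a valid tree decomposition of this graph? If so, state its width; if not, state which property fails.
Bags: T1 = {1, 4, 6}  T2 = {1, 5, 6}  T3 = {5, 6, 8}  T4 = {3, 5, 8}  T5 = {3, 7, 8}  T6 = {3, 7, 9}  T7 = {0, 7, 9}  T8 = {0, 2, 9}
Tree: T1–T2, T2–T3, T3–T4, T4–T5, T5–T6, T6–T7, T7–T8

Yes; width 2.

Vertex coverage: the bags together contain {0, 1, 2, 3, 4, 5, 6, 7, 8, 9}, the full vertex set. Edge coverage: each edge of G has both endpoints in at least one bag. Running intersection: for every vertex, the bags containing it form a connected subtree. All three properties hold, so this is a valid tree decomposition of width max|bag| − 1 = 2, and hence tw(G) ≤ 2.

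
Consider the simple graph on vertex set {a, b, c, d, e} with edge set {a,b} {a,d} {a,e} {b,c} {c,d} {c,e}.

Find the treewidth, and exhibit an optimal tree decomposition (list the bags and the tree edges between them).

Treewidth 2.
One optimal decomposition is:
Bags: B1 = {a, b, c}  B2 = {a, c, e}  B3 = {a, c, d}
Tree: B1–B2, B2–B3

The largest bag has 3 vertices, giving width 2; this decomposition certifies tw(G) ≤ 2. The edges b–c–e–a–b form a cycle, so G is not a tree and its treewidth is at least 2. Combining the bounds, tw(G) = 2.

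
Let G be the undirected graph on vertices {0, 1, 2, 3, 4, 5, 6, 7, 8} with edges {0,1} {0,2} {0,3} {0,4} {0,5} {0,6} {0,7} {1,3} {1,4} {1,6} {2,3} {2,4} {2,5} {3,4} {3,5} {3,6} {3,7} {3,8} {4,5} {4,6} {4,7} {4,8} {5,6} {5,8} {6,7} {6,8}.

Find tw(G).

4

A width-4 tree decomposition is:
Bags: B1 = {0, 1, 3, 4, 6}  B2 = {0, 3, 4, 5, 6}  B3 = {0, 2, 3, 4, 5}  B4 = {3, 4, 5, 6, 8}  B5 = {0, 3, 4, 6, 7}
Tree: B1–B2, B2–B3, B2–B4, B2–B5
Each bag holds 5 vertices, so the decomposition has width 4, which upper-bounds the treewidth. Conversely, {0, 2, 3, 4, 5} is a clique of size 5, and the vertices of any clique must share a bag in every tree decomposition; so some bag has ≥ 5 vertices and tw(G) ≥ 4. Hence tw(G) = 4 exactly.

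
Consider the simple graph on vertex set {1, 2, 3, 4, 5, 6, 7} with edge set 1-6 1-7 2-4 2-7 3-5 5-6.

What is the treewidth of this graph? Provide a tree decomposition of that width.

Treewidth 1.
One optimal decomposition is:
Bags: B1 = {3, 5}  B2 = {5, 6}  B3 = {1, 6}  B4 = {1, 7}  B5 = {2, 7}  B6 = {2, 4}
Tree: B1–B2, B2–B3, B3–B4, B4–B5, B5–B6

Every bag has size at most 2, so the width is 2 − 1 = 1 and tw(G) ≤ 1. G has an edge, so its treewidth is at least 1. The upper and lower bounds meet at 1, so that is the treewidth.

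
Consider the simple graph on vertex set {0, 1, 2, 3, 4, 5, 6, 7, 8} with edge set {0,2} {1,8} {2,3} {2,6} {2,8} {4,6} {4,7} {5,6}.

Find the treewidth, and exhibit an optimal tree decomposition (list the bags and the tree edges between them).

Each bag holds 2 vertices, so the decomposition has width 1, which upper-bounds the treewidth. G has an edge, so its treewidth is at least 1. The upper and lower bounds meet at 1, so that is the treewidth.

Treewidth 1.
Bags: B1 = {0, 2}  B2 = {2, 6}  B3 = {4, 6}  B4 = {2, 8}  B5 = {2, 3}  B6 = {4, 7}  B7 = {5, 6}  B8 = {1, 8}
Tree: B1–B2, B2–B3, B2–B4, B2–B5, B3–B6, B3–B7, B4–B8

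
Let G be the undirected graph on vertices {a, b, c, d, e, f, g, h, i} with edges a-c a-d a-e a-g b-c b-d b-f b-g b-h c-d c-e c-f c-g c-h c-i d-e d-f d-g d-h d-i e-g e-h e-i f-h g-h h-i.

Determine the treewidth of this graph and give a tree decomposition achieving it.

Every bag has size at most 5, so the width is 5 − 1 = 4 and tw(G) ≤ 4. For the lower bound, the 5 vertices {c, d, e, g, h} are pairwise adjacent, and any tree decomposition puts a clique entirely inside one bag — forcing width ≥ 4. Therefore the treewidth is 4.

Treewidth 4.
One such decomposition:
Bags: B1 = {b, c, d, f, h}  B2 = {b, c, d, g, h}  B3 = {c, d, e, g, h}  B4 = {a, c, d, e, g}  B5 = {c, d, e, h, i}
Tree: B1–B2, B2–B3, B3–B4, B3–B5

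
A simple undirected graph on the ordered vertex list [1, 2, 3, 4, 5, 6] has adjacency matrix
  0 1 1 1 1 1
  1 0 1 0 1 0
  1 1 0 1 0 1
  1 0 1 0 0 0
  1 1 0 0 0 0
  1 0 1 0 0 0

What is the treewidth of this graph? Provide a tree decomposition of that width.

Treewidth 2.
Bags: B1 = {1, 3, 6}  B2 = {1, 2, 3}  B3 = {1, 2, 5}  B4 = {1, 3, 4}
Tree: B1–B2, B2–B3, B2–B4

Each bag holds 3 vertices, so the decomposition has width 2, which upper-bounds the treewidth. For the lower bound, the 3 vertices {1, 2, 3} are pairwise adjacent, and any tree decomposition puts a clique entirely inside one bag — forcing width ≥ 2. Combining the bounds, tw(G) = 2.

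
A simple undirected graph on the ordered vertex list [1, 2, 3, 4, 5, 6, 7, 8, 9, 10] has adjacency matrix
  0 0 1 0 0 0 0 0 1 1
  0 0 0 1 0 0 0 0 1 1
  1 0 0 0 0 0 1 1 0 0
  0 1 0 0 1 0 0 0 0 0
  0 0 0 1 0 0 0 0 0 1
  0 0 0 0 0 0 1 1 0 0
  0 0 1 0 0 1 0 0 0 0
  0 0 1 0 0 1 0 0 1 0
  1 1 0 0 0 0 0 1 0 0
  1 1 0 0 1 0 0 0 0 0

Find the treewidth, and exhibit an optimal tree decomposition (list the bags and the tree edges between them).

Treewidth 2.
One optimal decomposition is:
Bags: B1 = {4, 5, 10}  B2 = {2, 4, 10}  B3 = {1, 2, 10}  B4 = {1, 2, 9}  B5 = {1, 3, 9}  B6 = {3, 8, 9}  B7 = {3, 7, 8}  B8 = {6, 7, 8}
Tree: B1–B2, B2–B3, B3–B4, B4–B5, B5–B6, B6–B7, B7–B8

Every bag has size at most 3, so the width is 3 − 1 = 2 and tw(G) ≤ 2. Since 5–4–2–10–5 is a cycle in G, G is not acyclic. Forests are exactly the graphs of treewidth ≤ 1, so tw(G) ≥ 2. The upper and lower bounds meet at 2, so that is the treewidth.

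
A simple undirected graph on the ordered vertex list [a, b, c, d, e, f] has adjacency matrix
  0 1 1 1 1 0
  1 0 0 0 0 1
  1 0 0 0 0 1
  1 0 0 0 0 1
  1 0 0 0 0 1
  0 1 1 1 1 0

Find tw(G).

2

A width-2 tree decomposition is:
Bags: B1 = {a, b, f}  B2 = {a, c, f}  B3 = {a, e, f}  B4 = {a, d, f}
Tree: B1–B2, B2–B3, B3–B4
Every bag has size at most 3, so the width is 3 − 1 = 2 and tw(G) ≤ 2. The edges f–b–a–c–f form a cycle, so G is not a tree and its treewidth is at least 2. Combining the bounds, tw(G) = 2.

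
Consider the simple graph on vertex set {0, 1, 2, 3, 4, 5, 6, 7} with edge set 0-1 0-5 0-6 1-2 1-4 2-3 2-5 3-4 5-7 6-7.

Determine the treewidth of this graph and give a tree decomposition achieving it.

Each bag holds 3 vertices, so the decomposition has width 2, which upper-bounds the treewidth. The edges 6–7–5–0–6 form a cycle, so G is not a tree and its treewidth is at least 2. Hence tw(G) = 2 exactly.

Treewidth 2.
One such decomposition:
Bags: B1 = {0, 6, 7}  B2 = {0, 5, 7}  B3 = {0, 1, 5}  B4 = {1, 2, 5}  B5 = {1, 2, 4}  B6 = {2, 3, 4}
Tree: B1–B2, B2–B3, B3–B4, B4–B5, B5–B6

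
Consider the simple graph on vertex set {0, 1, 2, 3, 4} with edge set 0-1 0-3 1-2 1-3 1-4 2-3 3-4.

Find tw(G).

A width-2 tree decomposition is:
Bags: B1 = {1, 3, 4}  B2 = {1, 2, 3}  B3 = {0, 1, 3}
Tree: B1–B2, B1–B3
Every bag has size at most 3, so the width is 3 − 1 = 2 and tw(G) ≤ 2. Conversely, {0, 1, 3} is a clique of size 3, and the vertices of any clique must share a bag in every tree decomposition; so some bag has ≥ 3 vertices and tw(G) ≥ 2. The upper and lower bounds meet at 2, so that is the treewidth.

2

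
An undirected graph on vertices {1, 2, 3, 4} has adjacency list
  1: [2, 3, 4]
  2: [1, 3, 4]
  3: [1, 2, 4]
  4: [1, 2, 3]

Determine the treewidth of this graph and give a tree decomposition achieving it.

Treewidth 3.
Bags: B1 = {1, 2, 3, 4}
Tree: (single bag)

A single bag containing all 4 vertices is trivially a valid decomposition of width 3. For the lower bound, the 4 vertices {1, 2, 3, 4} are pairwise adjacent, and any tree decomposition puts a clique entirely inside one bag — forcing width ≥ 3. The upper and lower bounds meet at 3, so that is the treewidth.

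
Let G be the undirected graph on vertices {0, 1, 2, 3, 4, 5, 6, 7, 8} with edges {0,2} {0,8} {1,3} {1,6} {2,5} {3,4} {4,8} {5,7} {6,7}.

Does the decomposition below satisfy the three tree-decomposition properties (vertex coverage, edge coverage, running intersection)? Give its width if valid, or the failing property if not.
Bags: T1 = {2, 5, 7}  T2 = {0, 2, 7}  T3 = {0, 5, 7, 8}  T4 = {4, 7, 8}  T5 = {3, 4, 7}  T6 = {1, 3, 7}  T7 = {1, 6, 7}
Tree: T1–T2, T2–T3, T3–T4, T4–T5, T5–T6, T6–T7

No — bags containing vertex 5 are not connected in the tree.

A tree decomposition must satisfy three properties: every vertex lies in some bag; for every edge, both endpoints lie together in some bag; and for every vertex, the bags containing it form a connected subtree. Here bags containing vertex 5 are not connected in the tree, so the decomposition is invalid.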